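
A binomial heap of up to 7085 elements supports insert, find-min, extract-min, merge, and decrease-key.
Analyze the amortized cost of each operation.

A binomial heap with n <= 7085 elements has at most floor(log_2 7085) + 1 = 13 trees. Using potential Phi = number of trees: Insert adds one tree, but cascading merges reduce count -- amortized O(1). Find-min reads the cached minimum pointer: O(1). Extract-min creates O(log n) new trees: O(log n). Merge combines tree lists: O(log n). Decrease-key sifts the element up its tree of height <= log n: O(log n).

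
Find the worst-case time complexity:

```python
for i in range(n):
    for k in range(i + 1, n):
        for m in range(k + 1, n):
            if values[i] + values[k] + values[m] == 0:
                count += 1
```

Time complexity: O(n^3).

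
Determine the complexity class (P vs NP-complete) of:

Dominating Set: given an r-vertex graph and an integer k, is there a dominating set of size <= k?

This problem is NP-complete: reduces from Set Cover (with k part of the input).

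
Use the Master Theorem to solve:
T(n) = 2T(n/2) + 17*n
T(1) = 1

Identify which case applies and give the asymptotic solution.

a=2, b=2, f(n)=17*n.
log_2(2) = 1, so n^(log_b(a)) = n.
f(n) = Theta(n), so Case 2 applies.
T(n) = Theta(n log n).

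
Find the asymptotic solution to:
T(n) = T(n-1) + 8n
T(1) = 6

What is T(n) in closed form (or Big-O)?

Unrolling: T(n) = 6 + 8*(2 + 3 + ... + n) = 6 + 8*(n(n+1)/2 - 1) = O(n^2).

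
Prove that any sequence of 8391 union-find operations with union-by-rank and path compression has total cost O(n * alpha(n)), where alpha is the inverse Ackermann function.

Using Tarjan's analysis with rank-based potential function. Union-by-rank keeps tree height O(log n). Path compression flattens paths during find. For n = 8391 operations, total cost is O(n * alpha(n)), effectively O(n) since alpha grows incredibly slowly.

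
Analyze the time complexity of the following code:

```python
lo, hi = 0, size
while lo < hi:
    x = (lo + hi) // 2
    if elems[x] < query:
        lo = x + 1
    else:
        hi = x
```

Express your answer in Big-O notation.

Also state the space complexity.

Time complexity: O(log n).
Space complexity: O(1).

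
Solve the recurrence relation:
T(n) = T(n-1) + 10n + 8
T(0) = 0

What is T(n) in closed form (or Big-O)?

Dominant term in sum is 10*sum(i, i=1..n) = 10*n*(n+1)/2 = O(n^2).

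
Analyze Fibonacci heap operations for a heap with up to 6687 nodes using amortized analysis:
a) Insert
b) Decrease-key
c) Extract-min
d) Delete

Fibonacci heaps use lazy consolidation. Potential function Phi = t + 2m (t = number of trees, m = marked nodes).
- Insert: O(1) actual, Delta Phi = +1 (one new tree) => O(1) amortized.
- Decrease-key: with c cascading cuts, actual cost is O(c); Delta Phi <= c - 2(c-1) + 2 = 4 - c (c new trees; >= c-1 marks cleared; <= 1 new mark). Amortized O(c) + (4 - c) = O(1).
- Extract-min: O(D(n) + t) actual; consolidation drops t to <= D(n)+1, so Delta Phi pays for the t term. D(n) = O(log n) for n = 6687 => O(log n) amortized.
- Delete: decrease-key to -inf then extract-min = O(log n).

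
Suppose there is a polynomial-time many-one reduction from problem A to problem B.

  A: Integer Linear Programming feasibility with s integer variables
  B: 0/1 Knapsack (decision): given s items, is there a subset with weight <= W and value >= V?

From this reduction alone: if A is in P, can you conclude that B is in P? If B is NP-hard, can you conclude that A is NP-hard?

A poly-time reduction A <=_p B transfers tractability DOWN (B easy => A easy) and hardness UP (A hard => B hard), not the reverse.
From A in P, the reduction alone does NOT give B in P: any problem in P trivially reduces to SAT, yet SAT is not known to be in P.
From B NP-hard, the reduction alone does NOT give A NP-hard: again, easy problems reduce to hard ones.
(Here in fact A is NP-complete and B is NP-complete.)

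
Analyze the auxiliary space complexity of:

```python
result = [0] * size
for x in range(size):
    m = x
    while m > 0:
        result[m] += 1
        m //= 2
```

Space complexity: O(n).
Auxiliary storage grows linearly with the input size n in the worst case.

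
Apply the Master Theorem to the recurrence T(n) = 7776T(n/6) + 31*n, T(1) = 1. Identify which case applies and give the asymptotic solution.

a=7776, b=6, f(n)=31*n.
log_6(7776) = 5 > 1.
Since f(n) = O(n^1) is polynomially smaller than n^5, Case 1 applies.
T(n) = Theta(n^5).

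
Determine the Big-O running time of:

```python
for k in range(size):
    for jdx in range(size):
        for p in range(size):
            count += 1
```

Time complexity: O(n^3).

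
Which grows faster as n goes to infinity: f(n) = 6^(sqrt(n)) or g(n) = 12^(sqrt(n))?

g(n) = 12^(sqrt(n)) grows faster: ratio is (12/6)^(sqrt(n)) -> infinity since 12/6 > 1.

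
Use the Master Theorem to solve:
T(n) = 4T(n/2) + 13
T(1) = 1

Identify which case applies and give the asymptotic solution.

a=4, b=2, f(n)=13.
log_2(4) = 2 > 0.
Since f(n) = O(n^0) is polynomially smaller than n^2, Case 1 applies.
T(n) = Theta(n^2).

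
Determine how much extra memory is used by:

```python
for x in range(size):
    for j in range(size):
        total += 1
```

Space complexity: O(1).
Only a constant amount of auxiliary storage is used; nothing grows with n.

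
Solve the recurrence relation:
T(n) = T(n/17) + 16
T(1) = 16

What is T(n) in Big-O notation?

Each step divides n by 17 and adds 16. After log_17(n) steps, T(n) = O(log n).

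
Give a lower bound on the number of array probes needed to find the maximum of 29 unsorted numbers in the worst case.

Adversary: any unprobed cell could hold a value larger than everything seen so far. If fewer than 29 cells are probed, the adversary places the max in an unprobed cell. So all 29 cells must be examined; together with 29-1 comparisons this is tight.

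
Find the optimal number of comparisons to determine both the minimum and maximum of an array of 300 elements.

Naive approach: 598 comparisons (299 for max + 299 for min).
Optimal: Compare elements in pairs first (floor(n/2) = 150 comparisons), then find max among winners and min among losers (149 comparisons each).
Total: ceil(3n/2) - 2 = 448 comparisons. An adversary argument shows this is also a lower bound.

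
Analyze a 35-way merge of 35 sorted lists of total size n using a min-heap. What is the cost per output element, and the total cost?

Maintain a min-heap of size 35 holding the current head of each list. Each output step does one extract-min (O(log 35)) and one insert of that list's next element (O(log 35)). Each of the n elements passes through the heap exactly once, so the total cost is O(n log 35), i.e. O(log 35) per output element.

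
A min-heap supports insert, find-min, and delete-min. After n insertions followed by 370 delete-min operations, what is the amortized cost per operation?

Insert takes O(log n) worst case. Delete-min takes O(log n). Over a sequence of n inserts and 370 delete-mins, total cost is O((n + 370) log n). Amortized per operation: O(log n).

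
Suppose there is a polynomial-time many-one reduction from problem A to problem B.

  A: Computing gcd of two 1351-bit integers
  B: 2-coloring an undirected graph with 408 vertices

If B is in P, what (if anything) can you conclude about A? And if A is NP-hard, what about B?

A poly-time reduction A <=_p B means any A-instance can be transformed to a B-instance in poly time.
If B is in P: compose the reduction with B's poly-time algorithm to solve A in poly time, so A is in P.
If A is NP-hard: every NP problem reduces to A, which reduces to B; composing reductions, every NP problem reduces to B, so B is NP-hard.
(Here in fact A is P and B is P.)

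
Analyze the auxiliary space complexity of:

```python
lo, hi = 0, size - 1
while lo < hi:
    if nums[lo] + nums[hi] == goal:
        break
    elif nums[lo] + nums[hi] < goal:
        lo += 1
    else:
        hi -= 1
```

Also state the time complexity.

Space complexity: O(1).
Only a constant amount of auxiliary storage is used; nothing grows with n.
Time complexity: O(n).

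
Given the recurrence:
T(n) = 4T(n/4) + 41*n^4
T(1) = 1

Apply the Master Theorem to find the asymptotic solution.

a=4, b=4, f(n)=41*n^4. log_4(4) = 1 < 4. Case 3: T(n) = O(n^4).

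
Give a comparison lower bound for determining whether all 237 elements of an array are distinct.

In the algebraic decision-tree model, the YES region for element distinctness on 237 elements has 237! connected components (one per ordering). Ben-Or's theorem then gives a lower bound of Omega(log(n!)) = Omega(n log n).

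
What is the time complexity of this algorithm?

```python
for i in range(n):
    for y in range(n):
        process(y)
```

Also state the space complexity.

Time complexity: O(n^2).
Space complexity: O(1).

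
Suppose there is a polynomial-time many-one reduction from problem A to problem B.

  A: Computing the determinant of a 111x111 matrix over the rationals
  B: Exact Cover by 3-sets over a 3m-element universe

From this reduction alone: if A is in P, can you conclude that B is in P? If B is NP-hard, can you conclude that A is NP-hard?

A poly-time reduction A <=_p B transfers tractability DOWN (B easy => A easy) and hardness UP (A hard => B hard), not the reverse.
From A in P, the reduction alone does NOT give B in P: any problem in P trivially reduces to SAT, yet SAT is not known to be in P.
From B NP-hard, the reduction alone does NOT give A NP-hard: again, easy problems reduce to hard ones.
(Here in fact A is P and B is NP-complete.)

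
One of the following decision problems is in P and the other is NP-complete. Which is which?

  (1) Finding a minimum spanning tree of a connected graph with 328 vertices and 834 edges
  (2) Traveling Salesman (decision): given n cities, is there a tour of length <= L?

(1) is P: Kruskal's / Prim's algorithms run in polynomial time.
(2) is NP-complete: reduces from Hamiltonian Cycle.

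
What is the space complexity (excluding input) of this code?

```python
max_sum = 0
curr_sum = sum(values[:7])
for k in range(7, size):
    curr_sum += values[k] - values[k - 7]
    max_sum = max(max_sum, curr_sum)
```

Space complexity: O(1).
Only a constant amount of auxiliary storage is used; nothing grows with n.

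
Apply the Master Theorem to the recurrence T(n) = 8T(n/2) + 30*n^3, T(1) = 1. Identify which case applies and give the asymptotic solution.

a=8, b=2, f(n)=30*n^3.
log_2(8) = 3, so n^(log_b(a)) = n^3.
f(n) = Theta(n^3), so Case 2 applies.
T(n) = Theta(n^3 log n).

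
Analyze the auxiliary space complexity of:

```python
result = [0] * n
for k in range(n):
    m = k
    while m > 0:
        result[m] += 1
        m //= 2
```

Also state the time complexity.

Space complexity: O(n).
Auxiliary storage grows linearly with the input size n in the worst case.
Time complexity: O(n log n).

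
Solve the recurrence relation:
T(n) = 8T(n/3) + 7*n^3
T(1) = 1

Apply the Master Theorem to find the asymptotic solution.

a=8, b=3, f(n)=7*n^3. log_3(8) = 1.893 < 3. Case 3: T(n) = O(n^3).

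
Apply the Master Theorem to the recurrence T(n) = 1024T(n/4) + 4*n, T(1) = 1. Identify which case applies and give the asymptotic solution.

a=1024, b=4, f(n)=4*n.
log_4(1024) = 5 > 1.
Since f(n) = O(n^1) is polynomially smaller than n^5, Case 1 applies.
T(n) = Theta(n^5).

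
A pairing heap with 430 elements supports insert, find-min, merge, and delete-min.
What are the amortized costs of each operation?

Pairing heaps are self-adjusting heap-ordered trees. Insert and merge link two roots: O(1). Find-min reads the root: O(1). Delete-min removes the root, then pairs children in two passes; amortized cost is O(log 430) = O(log n).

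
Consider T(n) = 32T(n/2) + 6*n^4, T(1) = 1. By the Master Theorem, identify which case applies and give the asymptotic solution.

a=32, b=2, f(n)=6*n^4.
log_2(32) = 5 > 4.
Since f(n) = O(n^4) is polynomially smaller than n^5, Case 1 applies.
T(n) = Theta(n^5).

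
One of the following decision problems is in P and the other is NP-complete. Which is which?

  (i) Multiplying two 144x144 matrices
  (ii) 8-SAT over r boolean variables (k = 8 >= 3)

(i) is P: the schoolbook algorithm runs in O(n^3).
(ii) is NP-complete: 3-SAT is NP-complete (Cook-Levin); k-SAT for k>=3 reduces from 3-SAT.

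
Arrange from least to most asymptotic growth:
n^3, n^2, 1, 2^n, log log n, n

Ordered by growth rate: 1 < log log n < n < n^2 < n^3 < 2^n.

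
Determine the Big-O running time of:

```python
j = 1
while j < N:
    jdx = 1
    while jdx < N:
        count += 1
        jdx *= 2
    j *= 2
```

Time complexity: O(log^2 n).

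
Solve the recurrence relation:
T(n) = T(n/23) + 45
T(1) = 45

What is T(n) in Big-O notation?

Each step divides n by 23 and adds 45. After log_23(n) steps, T(n) = O(log n).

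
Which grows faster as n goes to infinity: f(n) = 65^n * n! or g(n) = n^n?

f(n) = 65^n * n! grows faster: by Stirling n! ~ sqrt(2 pi n)(n/e)^n, so 65^n n! / n^n ~ (65/e)^n sqrt(2 pi n) -> infinity since 65/e > 1.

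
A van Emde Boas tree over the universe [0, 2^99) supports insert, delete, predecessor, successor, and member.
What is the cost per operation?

vEB recursively partitions [0, 633825300114114700748351602688) into sqrt(u) clusters of size sqrt(u). Each operation recurses into either one cluster or the summary, never both: T(u) = T(sqrt(u)) + O(1) => T(u) = O(log log u) = O(log 99). This is worst-case, not just amortized.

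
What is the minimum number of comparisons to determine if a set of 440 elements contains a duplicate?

Determining if 440 elements are all distinct requires Omega(n log n) comparisons in the comparison model. This follows from the element distinctness lower bound.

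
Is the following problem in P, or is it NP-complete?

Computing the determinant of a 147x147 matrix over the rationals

This problem is in P: Gaussian elimination runs in O(n^3).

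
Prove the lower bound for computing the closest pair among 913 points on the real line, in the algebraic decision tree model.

Reduction from element distinctness: given 913 reals, the closest-pair distance is 0 iff two are equal. Element distinctness has an Omega(n log n) lower bound in the algebraic decision tree model (Ben-Or). Therefore closest pair on a line also requires Omega(n log n). Sorting then a linear scan achieves this.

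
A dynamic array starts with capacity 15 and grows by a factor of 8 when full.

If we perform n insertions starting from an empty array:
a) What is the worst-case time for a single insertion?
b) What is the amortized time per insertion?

(a) Worst-case single insertion: O(n) -- when the array is full at capacity c, the resize copies all c elements, and c can be Theta(n).
(b) Resizes happen at sizes 15, 120, 960, ... Total copy cost for n insertions: 15 + 120 + ... = O(n) (geometric series with ratio 1/8). Amortized cost per insertion: O(n)/n = O(1).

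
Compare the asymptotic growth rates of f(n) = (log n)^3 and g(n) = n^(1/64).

g(n) = n^(1/64) grows faster: any positive power of n dominates any polylog.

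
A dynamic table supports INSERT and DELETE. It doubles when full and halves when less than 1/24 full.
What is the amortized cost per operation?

Using potential function Phi = |2*num_items - table_size| when load > 1/2, and Phi = table_size/2 - num_items otherwise. The gap of 1/24 vs 1/2 for shrinking prevents thrashing. Both insert and delete have O(1) amortized cost.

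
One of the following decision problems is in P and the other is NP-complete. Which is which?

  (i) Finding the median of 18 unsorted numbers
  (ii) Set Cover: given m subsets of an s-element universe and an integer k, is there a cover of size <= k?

(i) is P: linear-time selection (median-of-medians) runs in O(n).
(ii) is NP-complete: one of Karp's 21 NP-complete problems (with k part of the input).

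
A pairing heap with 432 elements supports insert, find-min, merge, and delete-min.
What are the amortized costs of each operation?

Pairing heaps are self-adjusting heap-ordered trees. Insert and merge link two roots: O(1). Find-min reads the root: O(1). Delete-min removes the root, then pairs children in two passes; amortized cost is O(log 432) = O(log n).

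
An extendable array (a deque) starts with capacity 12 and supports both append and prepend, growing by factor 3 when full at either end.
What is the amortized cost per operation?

Growth at either end copies all elements; capacities form a geometric sequence with ratio 3, so total copy cost over n operations is O(n) (two geometric series). Amortized O(1).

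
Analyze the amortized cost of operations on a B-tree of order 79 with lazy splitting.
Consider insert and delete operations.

In a B-tree of order 79, a node splits when it has 79 keys. With lazy splitting, we use potential Phi = number of full nodes + number of near-empty nodes. Each split costs O(1) but reduces potential. Between splits, at least 39 insertions must occur in that node. Amortized structural cost is O(1) per operation, plus O(log_79 n) traversal.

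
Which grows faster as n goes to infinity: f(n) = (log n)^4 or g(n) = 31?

f(n) = (log n)^4 grows faster: any unbounded function dominates a constant.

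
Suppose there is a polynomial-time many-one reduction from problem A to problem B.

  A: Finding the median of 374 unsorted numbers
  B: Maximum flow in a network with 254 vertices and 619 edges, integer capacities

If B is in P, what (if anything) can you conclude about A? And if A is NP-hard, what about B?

A poly-time reduction A <=_p B means any A-instance can be transformed to a B-instance in poly time.
If B is in P: compose the reduction with B's poly-time algorithm to solve A in poly time, so A is in P.
If A is NP-hard: every NP problem reduces to A, which reduces to B; composing reductions, every NP problem reduces to B, so B is NP-hard.
(Here in fact A is P and B is P.)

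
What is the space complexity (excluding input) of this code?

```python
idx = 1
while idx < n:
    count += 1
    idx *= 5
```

Space complexity: O(1).
Only a constant amount of auxiliary storage is used; nothing grows with n.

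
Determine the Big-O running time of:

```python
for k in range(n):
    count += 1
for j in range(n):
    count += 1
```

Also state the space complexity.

Time complexity: O(n).
Space complexity: O(1).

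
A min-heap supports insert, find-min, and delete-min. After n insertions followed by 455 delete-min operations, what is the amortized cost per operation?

Insert takes O(log n) worst case. Delete-min takes O(log n). Over a sequence of n inserts and 455 delete-mins, total cost is O((n + 455) log n). Amortized per operation: O(log n).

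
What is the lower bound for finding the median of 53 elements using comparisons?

To find the median of 53 elements, every element must be compared at least once, so the lower bound is Omega(n). The BFPRT algorithm achieves O(n), making this tight.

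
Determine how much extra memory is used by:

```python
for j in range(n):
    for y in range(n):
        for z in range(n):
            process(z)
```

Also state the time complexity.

Space complexity: O(1).
Only a constant amount of auxiliary storage is used; nothing grows with n.
Time complexity: O(n^3).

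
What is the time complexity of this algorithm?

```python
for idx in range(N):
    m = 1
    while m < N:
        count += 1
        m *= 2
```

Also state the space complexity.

Time complexity: O(n log n).
Space complexity: O(1).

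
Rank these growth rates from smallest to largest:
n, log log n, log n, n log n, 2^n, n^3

Ordered by growth rate: log log n < log n < n < n log n < n^3 < 2^n.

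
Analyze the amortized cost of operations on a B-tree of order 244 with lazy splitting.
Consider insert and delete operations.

In a B-tree of order 244, a node splits when it has 244 keys. With lazy splitting, we use potential Phi = number of full nodes + number of near-empty nodes. Each split costs O(1) but reduces potential. Between splits, at least 122 insertions must occur in that node. Amortized structural cost is O(1) per operation, plus O(log_244 n) traversal.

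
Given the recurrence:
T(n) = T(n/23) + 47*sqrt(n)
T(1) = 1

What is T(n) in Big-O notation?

Each level contributes sqrt(n/23^k). Geometric series with ratio 1/sqrt(23) < 1 sums to O(sqrt(n)).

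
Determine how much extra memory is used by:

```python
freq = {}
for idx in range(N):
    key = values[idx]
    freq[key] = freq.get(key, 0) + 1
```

Space complexity: O(n).
Auxiliary storage grows linearly with the input size n in the worst case.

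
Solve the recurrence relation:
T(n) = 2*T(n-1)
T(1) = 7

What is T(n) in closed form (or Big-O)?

Each step multiplies by 2. T(n) = T(1)*2^(n-1) = 7*2^(n-1).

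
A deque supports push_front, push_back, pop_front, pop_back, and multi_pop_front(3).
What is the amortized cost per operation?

Assign 2 credits to each push operation. A pop uses 1 saved credit. multi_pop_front(3) uses up to 3 saved credits from previous pushes. Credits never go negative. Amortized cost is O(1).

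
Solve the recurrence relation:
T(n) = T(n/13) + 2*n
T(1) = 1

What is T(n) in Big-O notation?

Geometric series: 2*n*(1 + 1/13 + 1/13^2 + ...) = O(n). T(n) = O(n).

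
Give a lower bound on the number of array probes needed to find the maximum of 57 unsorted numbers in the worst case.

Adversary: any unprobed cell could hold a value larger than everything seen so far. If fewer than 57 cells are probed, the adversary places the max in an unprobed cell. So all 57 cells must be examined; together with 57-1 comparisons this is tight.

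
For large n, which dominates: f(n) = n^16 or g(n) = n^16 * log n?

g(n) = n^16 * log n grows faster: extra log n factor -> infinity.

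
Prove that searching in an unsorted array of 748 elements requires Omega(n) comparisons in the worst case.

An adversary can always place the target in the last position checked. Until all 748 positions are examined, the target might be in any unchecked position. Therefore 748 comparisons are necessary.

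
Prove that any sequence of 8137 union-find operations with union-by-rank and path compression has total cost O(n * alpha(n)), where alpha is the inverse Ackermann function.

Using Tarjan's analysis with rank-based potential function. Union-by-rank keeps tree height O(log n). Path compression flattens paths during find. For n = 8137 operations, total cost is O(n * alpha(n)), effectively O(n) since alpha grows incredibly slowly.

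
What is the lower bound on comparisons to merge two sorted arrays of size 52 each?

To merge two sorted arrays of size 52, we need at least 103 comparisons in the worst case. An adversary can force every element to be compared.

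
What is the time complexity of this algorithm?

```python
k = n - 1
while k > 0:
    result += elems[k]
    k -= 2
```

Time complexity: O(n).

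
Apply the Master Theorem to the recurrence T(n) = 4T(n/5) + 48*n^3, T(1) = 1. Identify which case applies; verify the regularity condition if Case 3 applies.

a=4, b=5, f(n)=48*n^3.
log_5(4) = 0.8614 < 3.
f(n) = Omega(n^(0.8614+epsilon)) for some epsilon > 0, so Case 3 is the candidate.
Regularity: a*f(n/b) = 4*48*(n/5)^3 = (4/125)*48*n^3 <= c*f(n) with c = 4/125 < 1. Satisfied.
Case 3: T(n) = Theta(n^3).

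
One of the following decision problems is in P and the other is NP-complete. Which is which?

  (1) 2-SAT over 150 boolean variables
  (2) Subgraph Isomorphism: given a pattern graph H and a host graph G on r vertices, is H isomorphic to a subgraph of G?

(1) is P: 2-SAT is solvable in linear time via implication-graph SCCs.
(2) is NP-complete: generalizes Clique and Hamiltonian Path (pattern size is part of the input).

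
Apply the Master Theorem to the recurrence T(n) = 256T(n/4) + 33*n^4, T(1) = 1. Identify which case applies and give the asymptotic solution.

a=256, b=4, f(n)=33*n^4.
log_4(256) = 4, so n^(log_b(a)) = n^4.
f(n) = Theta(n^4), so Case 2 applies.
T(n) = Theta(n^4 log n).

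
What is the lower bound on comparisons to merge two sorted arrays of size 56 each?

To merge two sorted arrays of size 56, we need at least 111 comparisons in the worst case. An adversary can force every element to be compared.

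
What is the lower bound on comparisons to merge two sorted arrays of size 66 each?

To merge two sorted arrays of size 66, we need at least 131 comparisons in the worst case. An adversary can force every element to be compared.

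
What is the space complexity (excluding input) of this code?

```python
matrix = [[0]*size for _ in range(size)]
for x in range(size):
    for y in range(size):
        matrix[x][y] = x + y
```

Space complexity: O(n^2).
A 2D structure of size n x n is allocated.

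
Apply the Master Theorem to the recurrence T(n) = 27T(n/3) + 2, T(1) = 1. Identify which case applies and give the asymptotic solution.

a=27, b=3, f(n)=2.
log_3(27) = 3 > 0.
Since f(n) = O(n^0) is polynomially smaller than n^3, Case 1 applies.
T(n) = Theta(n^3).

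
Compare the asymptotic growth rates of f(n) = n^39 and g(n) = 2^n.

g(n) = 2^n grows faster: any exponential with base > 1 dominates every polynomial.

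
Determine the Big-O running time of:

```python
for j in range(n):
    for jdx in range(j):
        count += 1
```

Time complexity: O(n^2).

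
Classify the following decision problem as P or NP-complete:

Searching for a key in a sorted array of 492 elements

This problem is in P: binary search runs in O(log n).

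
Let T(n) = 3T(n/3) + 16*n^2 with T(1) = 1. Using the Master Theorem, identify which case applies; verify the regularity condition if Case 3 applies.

a=3, b=3, f(n)=16*n^2.
log_3(3) = 1 < 2.
f(n) = Omega(n^(1+epsilon)) for some epsilon > 0, so Case 3 is the candidate.
Regularity: a*f(n/b) = 3*16*(n/3)^2 = (3/9)*16*n^2 <= c*f(n) with c = 3/9 < 1. Satisfied.
Case 3: T(n) = Theta(n^2).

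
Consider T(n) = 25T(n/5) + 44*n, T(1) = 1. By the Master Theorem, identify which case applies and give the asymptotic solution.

a=25, b=5, f(n)=44*n.
log_5(25) = 2 > 1.
Since f(n) = O(n^1) is polynomially smaller than n^2, Case 1 applies.
T(n) = Theta(n^2).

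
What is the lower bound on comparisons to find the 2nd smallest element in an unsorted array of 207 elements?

Finding the 2nd smallest of 207 elements requires Omega(n) comparisons. Every element must participate in at least one comparison; otherwise it could be the 2nd smallest.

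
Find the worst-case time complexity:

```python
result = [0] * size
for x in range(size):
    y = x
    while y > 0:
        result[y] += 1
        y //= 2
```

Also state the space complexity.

Time complexity: O(n log n).
Space complexity: O(n).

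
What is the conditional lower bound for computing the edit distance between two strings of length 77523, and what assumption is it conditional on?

Under SETH (the Strong Exponential Time Hypothesis), edit distance on length-77523 strings cannot be computed in O(n^(2-epsilon)) time for any epsilon > 0 (Backurs-Indyk). The reduction is from CNF-SAT via the orthogonal vectors problem.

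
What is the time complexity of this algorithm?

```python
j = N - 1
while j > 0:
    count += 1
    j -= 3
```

Time complexity: O(n).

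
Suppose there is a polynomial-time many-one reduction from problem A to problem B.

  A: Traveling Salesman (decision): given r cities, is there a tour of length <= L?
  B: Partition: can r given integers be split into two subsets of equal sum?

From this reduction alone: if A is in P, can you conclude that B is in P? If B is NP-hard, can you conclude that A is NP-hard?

A poly-time reduction A <=_p B transfers tractability DOWN (B easy => A easy) and hardness UP (A hard => B hard), not the reverse.
From A in P, the reduction alone does NOT give B in P: any problem in P trivially reduces to SAT, yet SAT is not known to be in P.
From B NP-hard, the reduction alone does NOT give A NP-hard: again, easy problems reduce to hard ones.
(Here in fact A is NP-complete and B is NP-complete.)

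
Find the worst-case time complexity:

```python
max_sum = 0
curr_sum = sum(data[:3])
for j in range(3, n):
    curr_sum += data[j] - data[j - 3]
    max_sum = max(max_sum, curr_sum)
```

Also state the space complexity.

Time complexity: O(n).
Space complexity: O(1).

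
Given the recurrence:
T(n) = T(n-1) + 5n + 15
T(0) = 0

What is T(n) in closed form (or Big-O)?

Dominant term in sum is 5*sum(i, i=1..n) = 5*n*(n+1)/2 = O(n^2).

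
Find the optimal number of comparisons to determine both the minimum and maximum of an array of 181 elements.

Naive approach: 360 comparisons (180 for max + 180 for min).
Optimal: Compare elements in pairs first (floor(n/2) = 90 comparisons), then find max among winners and min among losers (90 comparisons each).
Total: ceil(3n/2) - 2 = 270 comparisons. An adversary argument shows this is also a lower bound.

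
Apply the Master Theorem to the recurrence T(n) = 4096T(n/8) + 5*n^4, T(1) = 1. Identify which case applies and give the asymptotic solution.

a=4096, b=8, f(n)=5*n^4.
log_8(4096) = 4, so n^(log_b(a)) = n^4.
f(n) = Theta(n^4), so Case 2 applies.
T(n) = Theta(n^4 log n).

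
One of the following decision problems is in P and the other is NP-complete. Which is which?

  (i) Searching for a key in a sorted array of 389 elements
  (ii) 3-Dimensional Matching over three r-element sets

(i) is P: binary search runs in O(log n).
(ii) is NP-complete: one of Karp's 21 NP-complete problems.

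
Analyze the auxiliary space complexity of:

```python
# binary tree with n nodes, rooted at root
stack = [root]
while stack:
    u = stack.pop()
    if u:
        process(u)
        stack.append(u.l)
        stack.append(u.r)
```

Space complexity: O(n).
Auxiliary storage grows linearly with the input size n in the worst case.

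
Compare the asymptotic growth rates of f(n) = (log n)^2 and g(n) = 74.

f(n) = (log n)^2 grows faster: any unbounded function dominates a constant.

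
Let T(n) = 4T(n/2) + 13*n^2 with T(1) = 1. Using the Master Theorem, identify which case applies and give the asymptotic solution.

a=4, b=2, f(n)=13*n^2.
log_2(4) = 2, so n^(log_b(a)) = n^2.
f(n) = Theta(n^2), so Case 2 applies.
T(n) = Theta(n^2 log n).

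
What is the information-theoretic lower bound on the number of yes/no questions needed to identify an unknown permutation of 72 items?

There are 72! = 61234458376886086861524070385274672740778091784697328983823014963978384987221689274204160000000000000000 permutations. Each yes/no question gives at most 1 bit, so at least ceil(log_2(61234458376886086861524070385274672740778091784697328983823014963978384987221689274204160000000000000000)) = 345 questions are needed.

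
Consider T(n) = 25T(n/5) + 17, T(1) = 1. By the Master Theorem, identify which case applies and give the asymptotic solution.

a=25, b=5, f(n)=17.
log_5(25) = 2 > 0.
Since f(n) = O(n^0) is polynomially smaller than n^2, Case 1 applies.
T(n) = Theta(n^2).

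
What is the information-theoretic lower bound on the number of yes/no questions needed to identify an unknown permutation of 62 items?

There are 62! = 31469973260387937525653122354950764088012280797258232192163168247821107200000000000000 permutations. Each yes/no question gives at most 1 bit, so at least ceil(log_2(31469973260387937525653122354950764088012280797258232192163168247821107200000000000000)) = 285 questions are needed.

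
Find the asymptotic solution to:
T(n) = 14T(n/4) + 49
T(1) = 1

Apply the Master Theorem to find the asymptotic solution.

a=14, b=4, f(n)=49. log_4(14) = 1.904. Case 1 of Master Theorem: T(n) = O(n^1.904).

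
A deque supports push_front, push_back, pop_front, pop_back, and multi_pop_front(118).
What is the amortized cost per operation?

Assign 2 credits to each push operation. A pop uses 1 saved credit. multi_pop_front(118) uses up to 118 saved credits from previous pushes. Credits never go negative. Amortized cost is O(1).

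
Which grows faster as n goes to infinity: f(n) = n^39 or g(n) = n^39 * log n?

g(n) = n^39 * log n grows faster: extra log n factor -> infinity.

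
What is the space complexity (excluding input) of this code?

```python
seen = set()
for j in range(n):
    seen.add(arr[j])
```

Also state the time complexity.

Space complexity: O(n).
Auxiliary storage grows linearly with the input size n in the worst case.
Time complexity: O(n).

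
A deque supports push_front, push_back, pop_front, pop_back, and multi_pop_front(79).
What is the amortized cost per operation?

Assign 2 credits to each push operation. A pop uses 1 saved credit. multi_pop_front(79) uses up to 79 saved credits from previous pushes. Credits never go negative. Amortized cost is O(1).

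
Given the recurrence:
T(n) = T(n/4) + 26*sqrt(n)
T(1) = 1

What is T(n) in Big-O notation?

Each level contributes sqrt(n/4^k). Geometric series with ratio 1/sqrt(4) < 1 sums to O(sqrt(n)).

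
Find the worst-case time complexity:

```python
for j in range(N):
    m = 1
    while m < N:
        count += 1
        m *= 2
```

Time complexity: O(n log n).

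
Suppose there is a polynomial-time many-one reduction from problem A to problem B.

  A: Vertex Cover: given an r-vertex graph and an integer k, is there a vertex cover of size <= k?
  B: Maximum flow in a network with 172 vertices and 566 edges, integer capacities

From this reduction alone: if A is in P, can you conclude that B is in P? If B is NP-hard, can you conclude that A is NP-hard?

A poly-time reduction A <=_p B transfers tractability DOWN (B easy => A easy) and hardness UP (A hard => B hard), not the reverse.
From A in P, the reduction alone does NOT give B in P: any problem in P trivially reduces to SAT, yet SAT is not known to be in P.
From B NP-hard, the reduction alone does NOT give A NP-hard: again, easy problems reduce to hard ones.
(Here in fact A is NP-complete and B is in P, so no such reduction is known -- its existence would imply P = NP; the analysis concerns only what the assumed reduction would or would not let you conclude.)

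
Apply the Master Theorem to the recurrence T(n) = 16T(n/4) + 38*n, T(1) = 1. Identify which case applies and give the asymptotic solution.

a=16, b=4, f(n)=38*n.
log_4(16) = 2 > 1.
Since f(n) = O(n^1) is polynomially smaller than n^2, Case 1 applies.
T(n) = Theta(n^2).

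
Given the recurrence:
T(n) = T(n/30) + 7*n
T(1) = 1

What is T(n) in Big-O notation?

Geometric series: 7*n*(1 + 1/30 + 1/30^2 + ...) = O(n). T(n) = O(n).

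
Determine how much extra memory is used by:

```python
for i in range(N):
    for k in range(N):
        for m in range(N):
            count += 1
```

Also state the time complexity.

Space complexity: O(1).
Only a constant amount of auxiliary storage is used; nothing grows with n.
Time complexity: O(n^3).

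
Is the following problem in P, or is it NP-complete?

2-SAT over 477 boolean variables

This problem is in P: 2-SAT is solvable in linear time via implication-graph SCCs.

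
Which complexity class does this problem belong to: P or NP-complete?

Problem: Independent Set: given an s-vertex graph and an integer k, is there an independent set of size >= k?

This problem is NP-complete: complement of Clique (with k part of the input).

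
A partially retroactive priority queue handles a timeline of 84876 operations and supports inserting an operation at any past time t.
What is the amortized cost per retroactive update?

Partially retroactive priority queues (Demaine-Iacono-Langerman) allow updates at past times with queries only at the present. With a balanced BST over the m = 84876 timeline events tracking bridges, each retroactive insert or delete is O(log m) amortized.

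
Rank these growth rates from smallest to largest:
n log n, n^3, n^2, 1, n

Ordered by growth rate: 1 < n < n log n < n^2 < n^3.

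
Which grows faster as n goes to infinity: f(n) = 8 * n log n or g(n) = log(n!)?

f(n) = 8 * n log n and g(n) = log(n!) are Theta of each other: Stirling: log(n!) = n log n - n + O(log n) = Theta(n log n); the constant 8 doesn't change the Theta class.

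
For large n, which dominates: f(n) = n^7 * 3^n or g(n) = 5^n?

g(n) = 5^n grows faster: 5^n / (n^7 3^n) = (5/3)^n / n^7 -> infinity since 5/3 > 1.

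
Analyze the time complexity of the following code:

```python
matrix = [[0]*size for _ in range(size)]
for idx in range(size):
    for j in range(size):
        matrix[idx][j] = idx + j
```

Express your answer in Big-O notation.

Time complexity: O(n^2).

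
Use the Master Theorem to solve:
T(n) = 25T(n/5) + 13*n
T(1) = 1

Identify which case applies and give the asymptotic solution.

a=25, b=5, f(n)=13*n.
log_5(25) = 2 > 1.
Since f(n) = O(n^1) is polynomially smaller than n^2, Case 1 applies.
T(n) = Theta(n^2).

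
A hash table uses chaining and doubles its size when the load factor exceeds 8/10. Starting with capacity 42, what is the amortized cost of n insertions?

Rehashing occurs when load exceeds 8/10. Total rehash cost is geometric series summing to O(n). Each insertion itself is O(1). Amortized: O(1).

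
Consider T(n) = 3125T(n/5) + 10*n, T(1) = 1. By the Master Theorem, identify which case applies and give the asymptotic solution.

a=3125, b=5, f(n)=10*n.
log_5(3125) = 5 > 1.
Since f(n) = O(n^1) is polynomially smaller than n^5, Case 1 applies.
T(n) = Theta(n^5).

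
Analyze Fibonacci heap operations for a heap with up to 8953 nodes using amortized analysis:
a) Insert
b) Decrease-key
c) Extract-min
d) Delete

Fibonacci heaps use lazy consolidation. Potential function Phi = t + 2m (t = number of trees, m = marked nodes).
- Insert: O(1) actual, Delta Phi = +1 (one new tree) => O(1) amortized.
- Decrease-key: with c cascading cuts, actual cost is O(c); Delta Phi <= c - 2(c-1) + 2 = 4 - c (c new trees; >= c-1 marks cleared; <= 1 new mark). Amortized O(c) + (4 - c) = O(1).
- Extract-min: O(D(n) + t) actual; consolidation drops t to <= D(n)+1, so Delta Phi pays for the t term. D(n) = O(log n) for n = 8953 => O(log n) amortized.
- Delete: decrease-key to -inf then extract-min = O(log n).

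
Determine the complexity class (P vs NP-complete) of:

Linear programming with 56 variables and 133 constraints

This problem is in P: the ellipsoid and interior-point methods run in polynomial time.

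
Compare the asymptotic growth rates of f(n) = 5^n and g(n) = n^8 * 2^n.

f(n) = 5^n grows faster: 5^n / (n^8 2^n) = (5/2)^n / n^8 -> infinity since 5/2 > 1.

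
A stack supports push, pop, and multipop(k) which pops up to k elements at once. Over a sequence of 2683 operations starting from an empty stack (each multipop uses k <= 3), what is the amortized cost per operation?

Each element is pushed exactly once and popped at most once (whether by pop or as part of a multipop). So the total number of individual pops over the whole sequence is at most the number of pushes, which is at most 2683. Total work <= 2 * 2683, hence O(1) amortized per operation.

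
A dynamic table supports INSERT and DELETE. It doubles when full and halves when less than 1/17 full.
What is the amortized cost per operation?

Using potential function Phi = |2*num_items - table_size| when load > 1/2, and Phi = table_size/2 - num_items otherwise. The gap of 1/17 vs 1/2 for shrinking prevents thrashing. Both insert and delete have O(1) amortized cost.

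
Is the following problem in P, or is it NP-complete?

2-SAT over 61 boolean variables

This problem is in P: 2-SAT is solvable in linear time via implication-graph SCCs.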